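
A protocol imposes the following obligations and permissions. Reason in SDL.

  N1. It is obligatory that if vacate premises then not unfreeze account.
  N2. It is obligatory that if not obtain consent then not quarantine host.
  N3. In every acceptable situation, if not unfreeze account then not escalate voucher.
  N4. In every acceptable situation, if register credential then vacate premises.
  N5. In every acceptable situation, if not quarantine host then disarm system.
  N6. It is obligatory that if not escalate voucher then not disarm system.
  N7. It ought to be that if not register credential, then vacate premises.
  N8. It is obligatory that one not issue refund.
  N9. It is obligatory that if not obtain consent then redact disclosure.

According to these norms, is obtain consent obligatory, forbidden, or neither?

By case analysis on register_credential: premise 4 gives O(register_credential → vacate_premises) and premise 7 gives O(¬register_credential → vacate_premises), so O(vacate_premises) either way.
Premise 1 is O(vacate_premises → ¬unfreeze_account); since O(vacate_premises), deontic closure gives O(¬unfreeze_account).
From O(¬unfreeze_account) and premise 3, O(¬unfreeze_account → ¬escalate_voucher), we obtain O(¬escalate_voucher).
From O(¬escalate_voucher) and premise 6, O(¬escalate_voucher → ¬disarm_system), we obtain O(¬disarm_system).
The contrapositive of premise 5 (O(¬quarantine_host → disarm_system)) is O(¬disarm_system → quarantine_host), and O(¬disarm_system) is already established, so O(quarantine_host).
Premise 2, O(¬obtain_consent → ¬quarantine_host), contraposes to O(quarantine_host → obtain_consent); with O(quarantine_host) we get O(obtain_consent).
Premises 8, 9 do not contribute to this derivation.
Hence obtain_consent is obligatory.

Obligatory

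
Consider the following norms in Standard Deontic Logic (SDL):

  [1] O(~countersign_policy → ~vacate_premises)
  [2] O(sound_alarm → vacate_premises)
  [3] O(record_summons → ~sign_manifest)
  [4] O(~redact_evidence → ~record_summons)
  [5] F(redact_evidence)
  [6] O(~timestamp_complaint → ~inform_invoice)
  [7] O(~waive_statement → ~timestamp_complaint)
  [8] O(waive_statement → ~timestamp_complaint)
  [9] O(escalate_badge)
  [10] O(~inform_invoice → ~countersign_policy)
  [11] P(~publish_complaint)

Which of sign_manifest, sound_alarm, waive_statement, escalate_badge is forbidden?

sound_alarm

Premises 8 and 7 are O(waive_statement → ~timestamp_complaint) and O(~waive_statement → ~timestamp_complaint); every ideal world satisfies waive_statement or ~waive_statement, so in either case ~timestamp_complaint holds — hence O(~timestamp_complaint).
With premise 6, O(~timestamp_complaint → ~inform_invoice), the K-axiom yields O(~inform_invoice).
Applying K to premise 10 (O(~inform_invoice → ~countersign_policy)) and O(~inform_invoice) yields O(~countersign_policy).
Applying K to premise 1 (O(~countersign_policy → ~vacate_premises)) and O(~countersign_policy) yields O(~vacate_premises).
Premise 2, O(sound_alarm → vacate_premises), contraposes to O(~vacate_premises → ~sound_alarm); with O(~vacate_premises) we get O(~sound_alarm).
So O(~sound_alarm) holds, i.e. sound_alarm is forbidden. None of the other listed options is forbidden under the premises.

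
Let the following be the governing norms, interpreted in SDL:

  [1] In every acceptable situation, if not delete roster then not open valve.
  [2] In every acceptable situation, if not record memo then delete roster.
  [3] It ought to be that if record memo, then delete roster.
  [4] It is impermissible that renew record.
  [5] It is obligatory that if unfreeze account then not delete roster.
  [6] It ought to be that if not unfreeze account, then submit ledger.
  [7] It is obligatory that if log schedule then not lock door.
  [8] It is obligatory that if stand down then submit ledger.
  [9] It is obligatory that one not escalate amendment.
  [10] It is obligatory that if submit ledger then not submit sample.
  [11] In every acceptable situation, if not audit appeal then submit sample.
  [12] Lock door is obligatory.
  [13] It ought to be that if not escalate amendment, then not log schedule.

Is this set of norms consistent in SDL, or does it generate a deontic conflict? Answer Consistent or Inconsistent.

Consistent

Premise 7 is O(log_schedule → ¬lock_door), but O(log_schedule) is not derivable from the premises, so it does not yield O(¬lock_door).
So O(¬lock_door) is not derivable, and the apparent clash with O(lock_door) does not arise.
A world satisfying every obligation exists (e.g. audit_appeal=true, delete_roster=true, escalate_amendment=false, lock_door=true, log_schedule=false, open_valve=false, record_memo=false, renew_record=false, stand_down=false, submit_ledger=true, submit_sample=false, unfreeze_account=false); no atom is both obligatory and forbidden, so the set is consistent.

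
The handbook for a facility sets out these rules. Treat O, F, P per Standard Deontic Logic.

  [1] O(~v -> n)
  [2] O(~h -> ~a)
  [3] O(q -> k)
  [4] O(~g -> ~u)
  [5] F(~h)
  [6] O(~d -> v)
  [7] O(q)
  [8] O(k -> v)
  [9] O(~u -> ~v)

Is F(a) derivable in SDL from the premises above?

Premise 2 is O(~h -> ~a), but O(~h) is not derivable from the premises, so it does not yield O(~a).
No other premise forces O(~a). An ideal world satisfying every premise can still have a true, so F(a) is not derivable.

No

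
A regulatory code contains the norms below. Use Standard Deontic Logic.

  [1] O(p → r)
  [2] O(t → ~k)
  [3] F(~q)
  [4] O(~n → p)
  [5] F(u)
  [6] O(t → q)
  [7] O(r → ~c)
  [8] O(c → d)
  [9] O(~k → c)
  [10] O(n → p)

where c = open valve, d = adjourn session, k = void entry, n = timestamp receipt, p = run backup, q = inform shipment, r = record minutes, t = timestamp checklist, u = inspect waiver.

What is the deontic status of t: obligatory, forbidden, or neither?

Forbidden

Premises 4 and 10 are O(~n → p) and O(n → p); every ideal world satisfies ~n or n, so in either case p holds — hence O(p).
From O(p) and premise 1, O(p → r), we obtain O(r).
Applying K to premise 7 (O(r → ~c)) and O(r) yields O(~c).
Premise 9 is O(~k → c); contrapositively O(~c → k). Since O(~c) holds, K gives O(k).
Premise 2, O(t → ~k), contraposes to O(k → ~t); with O(k) we get O(~t).
Premises 3, 5, 6, 8 do not contribute to this derivation.
Thus O(~t), which is F(t): t is forbidden.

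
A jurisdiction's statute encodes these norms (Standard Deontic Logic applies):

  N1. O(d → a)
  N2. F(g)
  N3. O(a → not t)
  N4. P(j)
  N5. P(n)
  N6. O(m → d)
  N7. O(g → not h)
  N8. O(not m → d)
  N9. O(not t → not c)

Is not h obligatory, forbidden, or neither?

Neither

Premise 7 is O(g → not h), but O(g) is not derivable from the premises, so it does not yield O(not h).
No premise or chain of K-axiom applications forces O(not h), and none forces O(h). So not h is neither obligatory nor forbidden under these norms.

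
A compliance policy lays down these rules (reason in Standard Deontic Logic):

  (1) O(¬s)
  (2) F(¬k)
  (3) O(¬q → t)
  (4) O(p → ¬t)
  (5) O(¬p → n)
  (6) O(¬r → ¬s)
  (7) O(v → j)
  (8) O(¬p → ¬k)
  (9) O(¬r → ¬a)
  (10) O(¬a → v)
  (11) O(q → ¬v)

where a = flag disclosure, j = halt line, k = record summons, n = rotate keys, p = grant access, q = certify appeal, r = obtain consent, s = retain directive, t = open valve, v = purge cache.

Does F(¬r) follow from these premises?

F(¬k) at premise 2 means O(k).
Premise 8, O(¬p → ¬k), contraposes to O(k → p); with O(k) we get O(p).
With premise 4, O(p → ¬t), the K-axiom yields O(¬t).
Premise 3 is O(¬q → t); contrapositively O(¬t → q). Since O(¬t) holds, K gives O(q).
With premise 11, O(q → ¬v), the K-axiom yields O(¬v).
The contrapositive of premise 10 (O(¬a → v)) is O(¬v → a), and O(¬v) is already established, so O(a).
Premise 9, O(¬r → ¬a), contraposes to O(a → r); with O(a) we get O(r).
Premises 1, 5, 6, 7 do not contribute to this derivation.
So O(r) holds, i.e. F(¬r). The claim follows.

Yes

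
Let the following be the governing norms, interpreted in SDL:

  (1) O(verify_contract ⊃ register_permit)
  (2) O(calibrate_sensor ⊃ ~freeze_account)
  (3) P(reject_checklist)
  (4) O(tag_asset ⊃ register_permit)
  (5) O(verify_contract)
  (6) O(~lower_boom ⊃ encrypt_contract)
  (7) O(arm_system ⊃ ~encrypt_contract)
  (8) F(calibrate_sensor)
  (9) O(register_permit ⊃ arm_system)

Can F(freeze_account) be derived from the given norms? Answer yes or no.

Premise 2 is O(calibrate_sensor ⊃ ~freeze_account), but O(calibrate_sensor) is not derivable from the premises, so it does not yield O(~freeze_account).
No other premise forces O(~freeze_account). An ideal world satisfying every premise can still have freeze_account true, so F(freeze_account) is not derivable.

No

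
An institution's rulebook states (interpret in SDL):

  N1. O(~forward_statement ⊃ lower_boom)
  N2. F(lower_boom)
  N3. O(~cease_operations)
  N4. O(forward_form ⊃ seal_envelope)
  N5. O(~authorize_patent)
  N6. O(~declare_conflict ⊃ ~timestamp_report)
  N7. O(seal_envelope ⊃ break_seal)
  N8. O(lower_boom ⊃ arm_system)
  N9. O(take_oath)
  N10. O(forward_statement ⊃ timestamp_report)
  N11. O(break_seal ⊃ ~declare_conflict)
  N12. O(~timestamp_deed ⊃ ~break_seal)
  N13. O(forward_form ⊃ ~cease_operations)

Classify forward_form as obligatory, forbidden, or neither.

Forbidden

Premise 2, F(lower_boom), is equivalent to O(~lower_boom).
Premise 1, O(~forward_statement ⊃ lower_boom), contraposes to O(~lower_boom ⊃ forward_statement); with O(~lower_boom) we get O(forward_statement).
Applying K to premise 10 (O(forward_statement ⊃ timestamp_report)) and O(forward_statement) yields O(timestamp_report).
The contrapositive of premise 6 (O(~declare_conflict ⊃ ~timestamp_report)) is O(timestamp_report ⊃ declare_conflict), and O(timestamp_report) is already established, so O(declare_conflict).
The contrapositive of premise 11 (O(break_seal ⊃ ~declare_conflict)) is O(declare_conflict ⊃ ~break_seal), and O(declare_conflict) is already established, so O(~break_seal).
The contrapositive of premise 7 (O(seal_envelope ⊃ break_seal)) is O(~break_seal ⊃ ~seal_envelope), and O(~break_seal) is already established, so O(~seal_envelope).
Premise 4 is O(forward_form ⊃ seal_envelope); contrapositively O(~seal_envelope ⊃ ~forward_form). Since O(~seal_envelope) holds, K gives O(~forward_form).
Premises 3, 5, 8, 9, 12, 13 do not contribute to this derivation.
Thus O(~forward_form), which is F(forward_form): forward_form is forbidden.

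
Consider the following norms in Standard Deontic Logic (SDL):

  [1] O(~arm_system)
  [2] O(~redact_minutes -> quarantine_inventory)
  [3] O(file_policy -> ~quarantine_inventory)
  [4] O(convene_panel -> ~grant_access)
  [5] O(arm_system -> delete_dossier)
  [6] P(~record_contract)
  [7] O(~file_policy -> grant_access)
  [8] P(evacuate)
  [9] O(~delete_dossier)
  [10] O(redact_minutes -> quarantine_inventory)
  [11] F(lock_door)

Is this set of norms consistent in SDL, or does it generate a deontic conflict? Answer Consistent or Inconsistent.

Consistent

Premise 5 is O(arm_system -> delete_dossier), but O(arm_system) is not derivable from the premises, so it does not yield O(delete_dossier).
So O(delete_dossier) is not derivable, and the apparent clash with O(~delete_dossier) does not arise.
A world satisfying every obligation exists (e.g. arm_system=false, convene_panel=false, delete_dossier=false, evacuate=false, file_policy=false, grant_access=true, lock_door=false, quarantine_inventory=true, record_contract=false, redact_minutes=false); no atom is both obligatory and forbidden, so the set is consistent.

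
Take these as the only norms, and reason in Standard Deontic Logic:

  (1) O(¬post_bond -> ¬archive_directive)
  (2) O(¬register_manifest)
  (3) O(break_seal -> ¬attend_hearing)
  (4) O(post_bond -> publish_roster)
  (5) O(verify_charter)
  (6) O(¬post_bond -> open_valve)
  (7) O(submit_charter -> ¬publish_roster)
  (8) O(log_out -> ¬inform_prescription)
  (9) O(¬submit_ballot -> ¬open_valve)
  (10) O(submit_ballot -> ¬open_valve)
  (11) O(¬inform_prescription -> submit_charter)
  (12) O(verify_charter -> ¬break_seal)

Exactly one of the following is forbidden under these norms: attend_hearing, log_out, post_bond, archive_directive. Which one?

log_out

By case analysis on ¬submit_ballot: premise 9 gives O(¬submit_ballot -> ¬open_valve) and premise 10 gives O(submit_ballot -> ¬open_valve), so O(¬open_valve) either way.
Premise 6, O(¬post_bond -> open_valve), contraposes to O(¬open_valve -> post_bond); with O(¬open_valve) we get O(post_bond).
From O(post_bond) and premise 4, O(post_bond -> publish_roster), we obtain O(publish_roster).
Premise 7, O(submit_charter -> ¬publish_roster), contraposes to O(publish_roster -> ¬submit_charter); with O(publish_roster) we get O(¬submit_charter).
Premise 11 is O(¬inform_prescription -> submit_charter); contrapositively O(¬submit_charter -> inform_prescription). Since O(¬submit_charter) holds, K gives O(inform_prescription).
The contrapositive of premise 8 (O(log_out -> ¬inform_prescription)) is O(inform_prescription -> ¬log_out), and O(inform_prescription) is already established, so O(¬log_out).
So O(¬log_out) holds, i.e. log_out is forbidden. None of the other listed options is forbidden under the premises.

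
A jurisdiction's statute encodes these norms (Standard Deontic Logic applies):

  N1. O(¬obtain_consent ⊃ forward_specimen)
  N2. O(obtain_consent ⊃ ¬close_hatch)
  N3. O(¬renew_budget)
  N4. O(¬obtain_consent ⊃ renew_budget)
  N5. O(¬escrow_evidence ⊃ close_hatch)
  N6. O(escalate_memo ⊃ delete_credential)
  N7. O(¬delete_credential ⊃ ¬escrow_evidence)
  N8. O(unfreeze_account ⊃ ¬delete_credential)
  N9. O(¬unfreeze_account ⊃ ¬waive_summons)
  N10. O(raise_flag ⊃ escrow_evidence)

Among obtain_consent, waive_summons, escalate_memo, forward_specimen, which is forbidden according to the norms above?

waive_summons

Premise 3 gives O(¬renew_budget).
Premise 4 is O(¬obtain_consent ⊃ renew_budget); contrapositively O(¬renew_budget ⊃ obtain_consent). Since O(¬renew_budget) holds, K gives O(obtain_consent).
Applying K to premise 2 (O(obtain_consent ⊃ ¬close_hatch)) and O(obtain_consent) yields O(¬close_hatch).
Premise 5 is O(¬escrow_evidence ⊃ close_hatch); contrapositively O(¬close_hatch ⊃ escrow_evidence). Since O(¬close_hatch) holds, K gives O(escrow_evidence).
Premise 7, O(¬delete_credential ⊃ ¬escrow_evidence), contraposes to O(escrow_evidence ⊃ delete_credential); with O(escrow_evidence) we get O(delete_credential).
The contrapositive of premise 8 (O(unfreeze_account ⊃ ¬delete_credential)) is O(delete_credential ⊃ ¬unfreeze_account), and O(delete_credential) is already established, so O(¬unfreeze_account).
Premise 9 is O(¬unfreeze_account ⊃ ¬waive_summons); since O(¬unfreeze_account), deontic closure gives O(¬waive_summons).
So O(¬waive_summons) holds, i.e. waive_summons is forbidden. None of the other listed options is forbidden under the premises.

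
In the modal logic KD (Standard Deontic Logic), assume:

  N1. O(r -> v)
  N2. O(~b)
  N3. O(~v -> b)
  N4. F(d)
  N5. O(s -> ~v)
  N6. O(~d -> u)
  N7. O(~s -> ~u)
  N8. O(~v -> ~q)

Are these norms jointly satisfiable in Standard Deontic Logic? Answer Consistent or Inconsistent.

Inconsistent

From premise 2 we have O(~b).
The contrapositive of premise 3 (O(~v -> b)) is O(~b -> v), and O(~b) is already established, so O(v).
Premise 5 is O(s -> ~v); contrapositively O(v -> ~s). Since O(v) holds, K gives O(~s).
With premise 7, O(~s -> ~u), the K-axiom yields O(~u).
Premise 6, O(~d -> u), contraposes to O(~u -> d); with O(~u) we get O(d).
However, F(d) at premise 4 amounts to O(~d).
We now have both O(d) and O(~d) — d is simultaneously obligatory and forbidden, violating the D-axiom.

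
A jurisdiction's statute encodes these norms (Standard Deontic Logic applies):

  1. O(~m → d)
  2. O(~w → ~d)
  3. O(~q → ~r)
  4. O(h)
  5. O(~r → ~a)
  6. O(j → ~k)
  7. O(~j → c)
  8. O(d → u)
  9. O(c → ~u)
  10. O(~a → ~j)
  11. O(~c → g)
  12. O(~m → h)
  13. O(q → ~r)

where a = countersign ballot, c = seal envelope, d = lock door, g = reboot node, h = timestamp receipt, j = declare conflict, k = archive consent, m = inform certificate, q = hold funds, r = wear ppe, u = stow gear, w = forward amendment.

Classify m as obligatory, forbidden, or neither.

Obligatory

Premises 13 and 3 are O(q → ~r) and O(~q → ~r); every ideal world satisfies q or ~q, so in either case ~r holds — hence O(~r).
From O(~r) and premise 5, O(~r → ~a), we obtain O(~a).
Premise 10 is O(~a → ~j); since O(~a), deontic closure gives O(~j).
From O(~j) and premise 7, O(~j → c), we obtain O(c).
Premise 9 is O(c → ~u); since O(c), deontic closure gives O(~u).
Premise 8 is O(d → u); contrapositively O(~u → ~d). Since O(~u) holds, K gives O(~d).
The contrapositive of premise 1 (O(~m → d)) is O(~d → m), and O(~d) is already established, so O(m).
Premises 2, 4, 6, 11, 12 do not contribute to this derivation.
Hence m is obligatory.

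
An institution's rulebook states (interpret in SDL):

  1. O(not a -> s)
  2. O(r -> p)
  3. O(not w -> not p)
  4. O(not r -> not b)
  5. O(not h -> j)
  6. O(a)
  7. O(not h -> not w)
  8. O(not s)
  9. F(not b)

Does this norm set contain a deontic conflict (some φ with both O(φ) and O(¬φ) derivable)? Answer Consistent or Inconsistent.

Premise 1 is O(not a -> s), but O(not a) is not derivable from the premises, so it does not yield O(s).
So O(s) is not derivable, and the apparent clash with O(not s) does not arise.
A world satisfying every obligation exists (e.g. a=true, b=true, h=true, j=false, p=true, r=true, s=false, w=true); no atom is both obligatory and forbidden, so the set is consistent.

Consistent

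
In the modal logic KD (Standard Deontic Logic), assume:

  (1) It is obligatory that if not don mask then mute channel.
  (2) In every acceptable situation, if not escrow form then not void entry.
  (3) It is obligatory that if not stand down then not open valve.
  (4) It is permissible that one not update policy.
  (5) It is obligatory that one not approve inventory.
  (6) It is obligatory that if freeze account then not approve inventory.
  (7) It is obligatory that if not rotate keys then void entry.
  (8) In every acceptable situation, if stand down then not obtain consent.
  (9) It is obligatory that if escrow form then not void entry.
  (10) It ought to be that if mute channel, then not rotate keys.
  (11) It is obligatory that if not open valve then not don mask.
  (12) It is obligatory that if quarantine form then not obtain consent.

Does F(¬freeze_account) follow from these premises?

No

Premise 6 is O(freeze_account → ¬approve_inventory); even if O(¬approve_inventory) held, inferring O(freeze_account) would be affirming the consequent — invalid.
No other premise forces O(freeze_account). An ideal world satisfying every premise can still have ¬freeze_account true, so F(¬freeze_account) is not derivable.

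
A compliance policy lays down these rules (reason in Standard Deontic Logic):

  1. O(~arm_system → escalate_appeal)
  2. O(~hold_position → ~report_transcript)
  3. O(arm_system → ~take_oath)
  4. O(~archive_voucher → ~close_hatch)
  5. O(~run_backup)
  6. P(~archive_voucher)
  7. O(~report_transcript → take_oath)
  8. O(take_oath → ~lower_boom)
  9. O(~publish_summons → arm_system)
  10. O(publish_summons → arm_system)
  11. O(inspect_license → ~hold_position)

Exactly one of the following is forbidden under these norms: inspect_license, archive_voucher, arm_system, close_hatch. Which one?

inspect_license

Premises 9 and 10 cover both cases: O(~publish_summons → arm_system) and O(publish_summons → arm_system). Since ~publish_summons ∨ publish_summons is a tautology, O(arm_system) follows.
Applying K to premise 3 (O(arm_system → ~take_oath)) and O(arm_system) yields O(~take_oath).
Premise 7, O(~report_transcript → take_oath), contraposes to O(~take_oath → report_transcript); with O(~take_oath) we get O(report_transcript).
Premise 2, O(~hold_position → ~report_transcript), contraposes to O(report_transcript → hold_position); with O(report_transcript) we get O(hold_position).
The contrapositive of premise 11 (O(inspect_license → ~hold_position)) is O(hold_position → ~inspect_license), and O(hold_position) is already established, so O(~inspect_license).
So O(~inspect_license) holds, i.e. inspect_license is forbidden. None of the other listed options is forbidden under the premises.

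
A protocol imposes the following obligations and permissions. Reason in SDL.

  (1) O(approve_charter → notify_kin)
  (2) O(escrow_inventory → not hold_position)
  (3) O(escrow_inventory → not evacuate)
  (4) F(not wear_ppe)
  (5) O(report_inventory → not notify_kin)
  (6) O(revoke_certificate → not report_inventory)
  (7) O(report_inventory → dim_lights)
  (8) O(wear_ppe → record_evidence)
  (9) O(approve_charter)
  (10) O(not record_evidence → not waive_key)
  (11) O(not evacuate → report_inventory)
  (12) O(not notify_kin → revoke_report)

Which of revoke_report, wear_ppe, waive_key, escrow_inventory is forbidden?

From premise 9 we have O(approve_charter).
With premise 1, O(approve_charter → notify_kin), the K-axiom yields O(notify_kin).
Premise 5, O(report_inventory → not notify_kin), contraposes to O(notify_kin → not report_inventory); with O(notify_kin) we get O(not report_inventory).
Premise 11, O(not evacuate → report_inventory), contraposes to O(not report_inventory → evacuate); with O(not report_inventory) we get O(evacuate).
The contrapositive of premise 3 (O(escrow_inventory → not evacuate)) is O(evacuate → not escrow_inventory), and O(evacuate) is already established, so O(not escrow_inventory).
So O(not escrow_inventory) holds, i.e. escrow_inventory is forbidden. None of the other listed options is forbidden under the premises.

escrow_inventory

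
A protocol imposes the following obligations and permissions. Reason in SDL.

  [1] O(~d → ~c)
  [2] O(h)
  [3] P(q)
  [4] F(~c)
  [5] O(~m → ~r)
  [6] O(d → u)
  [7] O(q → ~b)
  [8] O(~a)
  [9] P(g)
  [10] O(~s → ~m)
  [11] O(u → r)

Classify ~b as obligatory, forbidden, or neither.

Premise 7 is O(q → ~b), but O(q) is not derivable from the premises (the permission P(q) asserts only ~O(~q), not O(q)), so it does not yield O(~b).
No premise or chain of K-axiom applications forces O(~b), and none forces O(b). So ~b is neither obligatory nor forbidden under these norms.

Neither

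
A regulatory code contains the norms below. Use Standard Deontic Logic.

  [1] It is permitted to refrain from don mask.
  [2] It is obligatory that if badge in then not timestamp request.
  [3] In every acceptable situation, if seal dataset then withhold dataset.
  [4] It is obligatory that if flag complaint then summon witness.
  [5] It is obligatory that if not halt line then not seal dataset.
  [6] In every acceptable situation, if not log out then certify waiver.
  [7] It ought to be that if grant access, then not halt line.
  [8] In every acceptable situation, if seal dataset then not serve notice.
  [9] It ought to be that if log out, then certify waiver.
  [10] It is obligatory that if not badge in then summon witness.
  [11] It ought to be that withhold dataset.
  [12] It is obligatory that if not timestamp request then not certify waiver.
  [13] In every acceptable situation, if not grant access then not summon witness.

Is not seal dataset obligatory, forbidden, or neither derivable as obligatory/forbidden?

Obligatory

Premises 9 and 6 are O(log_out → certify_waiver) and O(¬log_out → certify_waiver); every ideal world satisfies log_out or ¬log_out, so in either case certify_waiver holds — hence O(certify_waiver).
Premise 12 is O(¬timestamp_request → ¬certify_waiver); contrapositively O(certify_waiver → timestamp_request). Since O(certify_waiver) holds, K gives O(timestamp_request).
The contrapositive of premise 2 (O(badge_in → ¬timestamp_request)) is O(timestamp_request → ¬badge_in), and O(timestamp_request) is already established, so O(¬badge_in).
Premise 10 is O(¬badge_in → summon_witness); since O(¬badge_in), deontic closure gives O(summon_witness).
Premise 13, O(¬grant_access → ¬summon_witness), contraposes to O(summon_witness → grant_access); with O(summon_witness) we get O(grant_access).
From O(grant_access) and premise 7, O(grant_access → ¬halt_line), we obtain O(¬halt_line).
Premise 5 is O(¬halt_line → ¬seal_dataset); since O(¬halt_line), deontic closure gives O(¬seal_dataset).
Premises 1, 3, 4, 8, 11 do not contribute to this derivation.
Hence ¬seal_dataset is obligatory.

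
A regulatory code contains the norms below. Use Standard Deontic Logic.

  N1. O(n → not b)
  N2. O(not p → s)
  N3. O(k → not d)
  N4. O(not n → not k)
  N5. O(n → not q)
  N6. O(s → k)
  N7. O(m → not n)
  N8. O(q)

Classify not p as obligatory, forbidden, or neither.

From premise 8 we have O(q).
Premise 5 is O(n → not q); contrapositively O(q → not n). Since O(q) holds, K gives O(not n).
From O(not n) and premise 4, O(not n → not k), we obtain O(not k).
Premise 6 is O(s → k); contrapositively O(not k → not s). Since O(not k) holds, K gives O(not s).
The contrapositive of premise 2 (O(not p → s)) is O(not s → p), and O(not s) is already established, so O(p).
Premises 1, 3, 7 do not contribute to this derivation.
Thus O(p), which is F(not p): not p is forbidden.

Forbidden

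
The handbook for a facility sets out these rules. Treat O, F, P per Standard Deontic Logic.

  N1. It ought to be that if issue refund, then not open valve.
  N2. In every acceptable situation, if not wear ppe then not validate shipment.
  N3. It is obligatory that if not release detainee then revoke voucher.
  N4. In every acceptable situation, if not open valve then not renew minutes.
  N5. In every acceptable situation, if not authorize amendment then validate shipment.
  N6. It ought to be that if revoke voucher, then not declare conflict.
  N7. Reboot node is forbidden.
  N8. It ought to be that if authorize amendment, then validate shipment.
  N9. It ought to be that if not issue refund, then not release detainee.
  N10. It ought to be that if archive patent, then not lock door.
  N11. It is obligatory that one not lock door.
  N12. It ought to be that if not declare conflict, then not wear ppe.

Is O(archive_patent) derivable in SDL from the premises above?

Premise 10 is O(archive_patent → ¬lock_door); even if O(¬lock_door) held, inferring O(archive_patent) would be affirming the consequent — invalid.
No other premise forces O(archive_patent). An ideal world satisfying every premise can still have archive_patent false, so O(archive_patent) is not derivable.

No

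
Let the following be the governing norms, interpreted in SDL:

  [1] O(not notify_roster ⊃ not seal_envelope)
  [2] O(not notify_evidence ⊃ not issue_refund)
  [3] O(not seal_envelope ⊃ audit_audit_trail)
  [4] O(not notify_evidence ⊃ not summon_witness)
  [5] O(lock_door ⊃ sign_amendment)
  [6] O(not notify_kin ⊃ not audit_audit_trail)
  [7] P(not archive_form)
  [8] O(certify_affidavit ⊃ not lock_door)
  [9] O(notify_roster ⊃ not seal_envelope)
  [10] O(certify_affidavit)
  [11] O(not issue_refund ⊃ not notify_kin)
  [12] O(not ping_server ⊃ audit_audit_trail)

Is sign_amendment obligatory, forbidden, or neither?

Premise 5 is O(lock_door ⊃ sign_amendment), but O(lock_door) is not derivable from the premises, so it does not yield O(sign_amendment).
No premise or chain of K-axiom applications forces O(sign_amendment), and none forces O(not sign_amendment). So sign_amendment is neither obligatory nor forbidden under these norms.

Neither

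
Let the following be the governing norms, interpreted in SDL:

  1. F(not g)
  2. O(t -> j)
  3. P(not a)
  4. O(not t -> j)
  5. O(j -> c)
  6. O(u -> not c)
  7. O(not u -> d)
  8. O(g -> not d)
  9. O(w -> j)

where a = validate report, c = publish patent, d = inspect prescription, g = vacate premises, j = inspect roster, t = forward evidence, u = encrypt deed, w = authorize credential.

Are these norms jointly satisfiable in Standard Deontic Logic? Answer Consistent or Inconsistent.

Inconsistent

Premises 2 and 4 cover both cases: O(t -> j) and O(not t -> j). Since t ∨ not t is a tautology, O(j) follows.
With premise 5, O(j -> c), the K-axiom yields O(c).
The contrapositive of premise 6 (O(u -> not c)) is O(c -> not u), and O(c) is already established, so O(not u).
Applying K to premise 7 (O(not u -> d)) and O(not u) yields O(d).
Premise 8 is O(g -> not d); contrapositively O(d -> not g). Since O(d) holds, K gives O(not g).
However, F(not g) at premise 1 amounts to O(g).
We now have both O(not g) and O(g) — g is simultaneously obligatory and forbidden, violating the D-axiom.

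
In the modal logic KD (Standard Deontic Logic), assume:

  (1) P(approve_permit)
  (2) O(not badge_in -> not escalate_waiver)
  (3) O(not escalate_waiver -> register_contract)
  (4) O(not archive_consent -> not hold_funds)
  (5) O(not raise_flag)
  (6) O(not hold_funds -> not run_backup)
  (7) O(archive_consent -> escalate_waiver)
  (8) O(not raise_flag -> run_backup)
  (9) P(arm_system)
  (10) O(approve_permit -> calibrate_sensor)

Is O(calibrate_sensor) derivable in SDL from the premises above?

Premise 10 is O(approve_permit -> calibrate_sensor), but O(approve_permit) is not derivable from the premises (the permission P(approve_permit) asserts only not O(not approve_permit), not O(approve_permit)), so it does not yield O(calibrate_sensor).
No other premise forces O(calibrate_sensor). An ideal world satisfying every premise can still have calibrate_sensor false, so O(calibrate_sensor) is not derivable.

No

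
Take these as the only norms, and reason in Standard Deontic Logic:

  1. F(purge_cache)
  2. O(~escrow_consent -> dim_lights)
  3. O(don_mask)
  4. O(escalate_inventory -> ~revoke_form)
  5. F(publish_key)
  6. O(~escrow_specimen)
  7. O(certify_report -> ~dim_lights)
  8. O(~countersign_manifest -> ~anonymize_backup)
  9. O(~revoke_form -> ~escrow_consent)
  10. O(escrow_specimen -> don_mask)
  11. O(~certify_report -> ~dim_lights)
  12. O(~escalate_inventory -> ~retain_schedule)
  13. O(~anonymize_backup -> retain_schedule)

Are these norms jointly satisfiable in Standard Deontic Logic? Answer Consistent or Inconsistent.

Premise 10 is O(escrow_specimen -> don_mask); even if O(don_mask) held, inferring O(escrow_specimen) would be affirming the consequent — invalid.
So O(escrow_specimen) is not derivable, and the apparent clash with O(~escrow_specimen) does not arise.
A world satisfying every obligation exists (e.g. anonymize_backup=true, certify_report=false, countersign_manifest=true, dim_lights=false, don_mask=true, escalate_inventory=false, escrow_consent=true, escrow_specimen=false, publish_key=false, purge_cache=false, retain_schedule=false, revoke_form=true); no atom is both obligatory and forbidden, so the set is consistent.

Consistent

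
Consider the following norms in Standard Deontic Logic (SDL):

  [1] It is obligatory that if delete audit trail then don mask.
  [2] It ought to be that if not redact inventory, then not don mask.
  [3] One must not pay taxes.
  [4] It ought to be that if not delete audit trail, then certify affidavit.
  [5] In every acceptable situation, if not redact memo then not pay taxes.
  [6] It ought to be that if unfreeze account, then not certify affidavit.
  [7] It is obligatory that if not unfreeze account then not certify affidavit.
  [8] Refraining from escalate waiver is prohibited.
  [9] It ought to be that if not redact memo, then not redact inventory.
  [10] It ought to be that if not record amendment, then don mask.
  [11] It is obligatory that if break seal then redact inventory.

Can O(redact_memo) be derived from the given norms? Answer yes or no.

By case analysis on ¬unfreeze_account: premise 7 gives O(¬unfreeze_account → ¬certify_affidavit) and premise 6 gives O(unfreeze_account → ¬certify_affidavit), so O(¬certify_affidavit) either way.
The contrapositive of premise 4 (O(¬delete_audit_trail → certify_affidavit)) is O(¬certify_affidavit → delete_audit_trail), and O(¬certify_affidavit) is already established, so O(delete_audit_trail).
With premise 1, O(delete_audit_trail → don_mask), the K-axiom yields O(don_mask).
Premise 2, O(¬redact_inventory → ¬don_mask), contraposes to O(don_mask → redact_inventory); with O(don_mask) we get O(redact_inventory).
Premise 9, O(¬redact_memo → ¬redact_inventory), contraposes to O(redact_inventory → redact_memo); with O(redact_inventory) we get O(redact_memo).
Premises 3, 5, 8, 10, 11 do not contribute to this derivation.
So O(redact_memo) follows.

Yes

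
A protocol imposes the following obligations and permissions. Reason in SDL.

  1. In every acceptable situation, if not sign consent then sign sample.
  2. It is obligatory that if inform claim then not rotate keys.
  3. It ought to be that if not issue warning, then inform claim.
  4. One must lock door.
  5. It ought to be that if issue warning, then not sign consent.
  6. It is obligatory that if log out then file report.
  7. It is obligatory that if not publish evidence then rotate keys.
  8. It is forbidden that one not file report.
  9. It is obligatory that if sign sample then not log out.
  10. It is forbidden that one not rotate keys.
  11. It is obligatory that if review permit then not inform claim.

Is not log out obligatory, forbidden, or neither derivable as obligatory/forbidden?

Obligatory

Premise 10 is F(¬rotate_keys), i.e. O(rotate_keys).
The contrapositive of premise 2 (O(inform_claim → ¬rotate_keys)) is O(rotate_keys → ¬inform_claim), and O(rotate_keys) is already established, so O(¬inform_claim).
Premise 3 is O(¬issue_warning → inform_claim); contrapositively O(¬inform_claim → issue_warning). Since O(¬inform_claim) holds, K gives O(issue_warning).
Premise 5 is O(issue_warning → ¬sign_consent); since O(issue_warning), deontic closure gives O(¬sign_consent).
Premise 1 is O(¬sign_consent → sign_sample); since O(¬sign_consent), deontic closure gives O(sign_sample).
With premise 9, O(sign_sample → ¬log_out), the K-axiom yields O(¬log_out).
Premises 4, 6, 7, 8, 11 do not contribute to this derivation.
Hence ¬log_out is obligatory.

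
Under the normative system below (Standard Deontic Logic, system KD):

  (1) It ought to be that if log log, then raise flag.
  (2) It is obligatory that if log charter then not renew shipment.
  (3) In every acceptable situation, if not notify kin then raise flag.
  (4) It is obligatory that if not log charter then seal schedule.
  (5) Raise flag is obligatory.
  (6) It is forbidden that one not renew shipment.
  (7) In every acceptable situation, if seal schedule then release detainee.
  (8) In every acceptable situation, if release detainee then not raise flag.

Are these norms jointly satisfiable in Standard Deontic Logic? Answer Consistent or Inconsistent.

Premise 5 states O(raise_flag) outright.
Premise 8 is O(release_detainee → ¬raise_flag); contrapositively O(raise_flag → ¬release_detainee). Since O(raise_flag) holds, K gives O(¬release_detainee).
The contrapositive of premise 7 (O(seal_schedule → release_detainee)) is O(¬release_detainee → ¬seal_schedule), and O(¬release_detainee) is already established, so O(¬seal_schedule).
Premise 4 is O(¬log_charter → seal_schedule); contrapositively O(¬seal_schedule → log_charter). Since O(¬seal_schedule) holds, K gives O(log_charter).
Applying K to premise 2 (O(log_charter → ¬renew_shipment)) and O(log_charter) yields O(¬renew_shipment).
Yet premise 6 is F(¬renew_shipment), i.e. O(renew_shipment).
We now have both O(¬renew_shipment) and O(renew_shipment) — renew_shipment is simultaneously obligatory and forbidden, violating the D-axiom.

Inconsistent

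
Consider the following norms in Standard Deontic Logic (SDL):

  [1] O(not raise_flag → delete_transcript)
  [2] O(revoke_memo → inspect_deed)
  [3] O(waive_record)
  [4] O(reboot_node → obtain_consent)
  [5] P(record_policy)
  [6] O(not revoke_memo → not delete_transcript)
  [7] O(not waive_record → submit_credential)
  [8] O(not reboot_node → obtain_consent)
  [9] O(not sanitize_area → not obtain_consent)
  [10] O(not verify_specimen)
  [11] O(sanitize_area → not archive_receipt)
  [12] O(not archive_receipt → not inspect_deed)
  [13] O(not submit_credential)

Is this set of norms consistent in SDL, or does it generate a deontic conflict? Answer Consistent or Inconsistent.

Consistent

Premise 7 is O(not waive_record → submit_credential), but O(not waive_record) is not derivable from the premises, so it does not yield O(submit_credential).
So O(submit_credential) is not derivable, and the apparent clash with O(not submit_credential) does not arise.
A world satisfying every obligation exists (e.g. archive_receipt=false, delete_transcript=false, inspect_deed=false, obtain_consent=true, raise_flag=true, reboot_node=false, record_policy=false, revoke_memo=false, sanitize_area=true, submit_credential=false, verify_specimen=false, waive_record=true); no atom is both obligatory and forbidden, so the set is consistent.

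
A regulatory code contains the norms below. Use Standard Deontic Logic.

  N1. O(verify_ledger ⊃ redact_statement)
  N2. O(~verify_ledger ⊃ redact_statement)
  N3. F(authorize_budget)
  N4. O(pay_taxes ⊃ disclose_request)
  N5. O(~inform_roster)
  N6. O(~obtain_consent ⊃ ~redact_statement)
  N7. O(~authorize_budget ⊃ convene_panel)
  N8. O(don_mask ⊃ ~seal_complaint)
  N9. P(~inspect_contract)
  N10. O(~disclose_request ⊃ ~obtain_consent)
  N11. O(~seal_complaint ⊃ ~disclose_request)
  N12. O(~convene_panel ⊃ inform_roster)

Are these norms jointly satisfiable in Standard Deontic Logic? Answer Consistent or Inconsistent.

Consistent

Premise 12 is O(~convene_panel ⊃ inform_roster), but O(~convene_panel) is not derivable from the premises, so it does not yield O(inform_roster).
So O(inform_roster) is not derivable, and the apparent clash with O(~inform_roster) does not arise.
A world satisfying every obligation exists (e.g. authorize_budget=false, convene_panel=true, disclose_request=true, don_mask=false, inform_roster=false, inspect_contract=false, obtain_consent=true, pay_taxes=false, redact_statement=true, seal_complaint=true, verify_ledger=false); no atom is both obligatory and forbidden, so the set is consistent.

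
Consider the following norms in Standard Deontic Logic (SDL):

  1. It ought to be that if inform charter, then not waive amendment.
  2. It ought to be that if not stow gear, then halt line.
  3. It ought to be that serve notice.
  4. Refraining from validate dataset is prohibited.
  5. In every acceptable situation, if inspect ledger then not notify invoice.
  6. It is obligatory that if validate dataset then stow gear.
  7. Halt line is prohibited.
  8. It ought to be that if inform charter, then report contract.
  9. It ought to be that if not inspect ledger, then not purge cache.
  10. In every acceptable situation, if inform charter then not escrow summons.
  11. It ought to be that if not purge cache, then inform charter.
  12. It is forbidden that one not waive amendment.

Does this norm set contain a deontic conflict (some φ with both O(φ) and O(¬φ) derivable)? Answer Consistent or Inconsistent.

Premise 2 is O(¬stow_gear → halt_line), but O(¬stow_gear) is not derivable from the premises, so it does not yield O(halt_line).
So O(halt_line) is not derivable, and the apparent clash with O(¬halt_line) does not arise.
A world satisfying every obligation exists (e.g. escrow_summons=false, halt_line=false, inform_charter=false, inspect_ledger=true, notify_invoice=false, purge_cache=true, report_contract=false, serve_notice=true, stow_gear=true, validate_dataset=true, waive_amendment=true); no atom is both obligatory and forbidden, so the set is consistent.

Consistent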